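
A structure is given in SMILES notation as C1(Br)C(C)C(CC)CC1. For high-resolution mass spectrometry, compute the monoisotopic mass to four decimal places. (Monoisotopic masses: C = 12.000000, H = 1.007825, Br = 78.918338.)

190.0357

Atom tally by fragment:
  cyclopentane ring core → C:5 H:10
  (− 3 ring H displaced by substituents)
  + Br → Br:1
  + CH3 → C:1 H:3
  + C2H5 → C:2 H:5
Element totals:
  C: 8
  H: 15
  Br: 1
Molecular formula: C8H15Br.
  M = 8(12.0) + 15(1.007825) + 78.918338
    = 96.000000 + 15.117375 + 78.918338 = 190.035713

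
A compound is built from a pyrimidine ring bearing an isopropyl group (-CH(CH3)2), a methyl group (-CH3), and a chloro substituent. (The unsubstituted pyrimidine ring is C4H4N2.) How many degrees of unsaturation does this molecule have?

Atom tally by fragment:
  pyrimidine ring core → C:4 H:4 N:2
  (− 3 ring H displaced by substituents)
  + CH(CH3)2 → C:3 H:7
  + CH3 → C:1 H:3
  + Cl → Cl:1
Element totals:
  C: 8
  H: 11
  Cl: 1
  N: 2
Molecular formula: C8H11ClN2.
DoU = (2C + 2 + N − H − X) / 2 = (2·8 + 2 + 2 − 11 − 1) / 2 = 4.

4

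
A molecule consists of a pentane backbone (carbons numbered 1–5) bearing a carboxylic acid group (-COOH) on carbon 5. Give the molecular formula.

C6H12O2

Atom tally by fragment:
  CH3 → C:1 H:3
  CH2 → C:1 H:2
  CH2 → C:1 H:2
  CH2 → C:1 H:2
  CH2COOH → C:2 H:3 O:2
Element totals:
  C: 6
  H: 12
  O: 2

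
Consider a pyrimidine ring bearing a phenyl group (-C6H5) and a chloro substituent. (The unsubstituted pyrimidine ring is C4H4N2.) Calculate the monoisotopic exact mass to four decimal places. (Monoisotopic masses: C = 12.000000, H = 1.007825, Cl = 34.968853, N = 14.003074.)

190.0298

Atom tally by fragment:
  pyrimidine ring core → C:4 H:4 N:2
  (− 2 ring H displaced by substituents)
  + C6H5 → C:6 H:5
  + Cl → Cl:1
Element totals:
  C: 10
  H: 7
  Cl: 1
  N: 2
Molecular formula: C10H7ClN2.
  M = 10(12.0) + 7(1.007825) + 34.968853 + 2(14.003074)
    = 120.000000 + 7.054775 + 34.968853 + 28.006148 = 190.029776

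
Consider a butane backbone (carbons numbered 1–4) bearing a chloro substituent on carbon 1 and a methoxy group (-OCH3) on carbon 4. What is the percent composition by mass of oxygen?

13.05%

Atom tally by fragment:
  ClCH2 → C:1 H:2 Cl:1
  CH2 → C:1 H:2
  CH2 → C:1 H:2
  CH2OCH3 → C:2 H:5 O:1
Element totals:
  C: 5
  H: 11
  Cl: 1
  O: 1
Molecular formula: C5H11ClO.
Molar mass = 122.592 g/mol.
Mass from O: 1 × 15.999 = 15.999 g/mol.
%O = 15.999 / 122.592 × 100 = 13.05%.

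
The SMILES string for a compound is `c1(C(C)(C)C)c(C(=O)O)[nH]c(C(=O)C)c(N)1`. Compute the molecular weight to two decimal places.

224.26 g/mol

Atom tally by fragment:
  pyrrole ring core → C:4 H:5 N:1
  (− 4 ring H displaced by substituents)
  + C(CH3)3 → C:4 H:9
  + COOH → C:1 H:1 O:2
  + COCH3 → C:2 H:3 O:1
  + NH2 → N:1 H:2
Element totals:
  C: 11
  H: 16
  N: 2
  O: 3
Molecular formula: C11H16N2O3.
  M = 11(12.011) + 16(1.008) + 2(14.007) + 3(15.999)
    = 132.121 + 16.128 + 28.014 + 47.997 = 224.260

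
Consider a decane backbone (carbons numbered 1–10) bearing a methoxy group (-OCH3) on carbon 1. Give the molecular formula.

C11H24O

Atom tally by fragment:
  CH3OCH2 → C:2 H:5 O:1
  CH2 → C:1 H:2
  CH2 → C:1 H:2
  CH2 → C:1 H:2
  CH2 → C:1 H:2
  CH2 → C:1 H:2
  CH2 → C:1 H:2
  CH2 → C:1 H:2
  CH2 → C:1 H:2
  CH3 → C:1 H:3
Element totals:
  C: 11
  H: 24
  O: 1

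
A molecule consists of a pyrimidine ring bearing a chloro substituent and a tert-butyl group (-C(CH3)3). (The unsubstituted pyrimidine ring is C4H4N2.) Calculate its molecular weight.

Atom tally by fragment:
  pyrimidine ring core → C:4 H:4 N:2
  (− 2 ring H displaced by substituents)
  + Cl → Cl:1
  + C(CH3)3 → C:4 H:9
Element totals:
  C: 8
  H: 11
  Cl: 1
  N: 2
Molecular formula: C8H11ClN2.
  M = 8(12.011) + 11(1.008) + 35.45 + 2(14.007)
    = 96.088 + 11.088 + 35.450 + 28.014 = 170.640

170.64 g/mol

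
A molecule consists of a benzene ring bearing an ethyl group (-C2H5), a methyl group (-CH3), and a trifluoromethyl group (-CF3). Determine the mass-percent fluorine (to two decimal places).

Atom tally by fragment:
  benzene ring core → C:6 H:6
  (− 3 ring H displaced by substituents)
  + C2H5 → C:2 H:5
  + CH3 → C:1 H:3
  + CF3 → C:1 F:3
Element totals:
  C: 10
  H: 11
  F: 3
Molecular formula: C10H11F3.
Molar mass = 188.192 g/mol.
Mass from F: 3 × 18.998 = 56.994 g/mol.
%F = 56.994 / 188.192 × 100 = 30.29%.

30.29%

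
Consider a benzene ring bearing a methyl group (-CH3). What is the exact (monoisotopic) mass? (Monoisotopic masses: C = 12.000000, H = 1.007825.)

92.0626

Atom tally by fragment:
  benzene ring core → C:6 H:6
  (− 1 ring H displaced by substituents)
  + CH3 → C:1 H:3
Element totals:
  C: 7
  H: 8
Molecular formula: C7H8.
  M = 7(12.0) + 8(1.007825)
    = 84.000000 + 8.062600 = 92.062600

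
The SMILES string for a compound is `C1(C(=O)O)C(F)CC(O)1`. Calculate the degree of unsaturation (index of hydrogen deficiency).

Atom tally by fragment:
  cyclobutane ring core → C:4 H:8
  (− 3 ring H displaced by substituents)
  + COOH → C:1 H:1 O:2
  + F → F:1
  + OH → O:1 H:1
Element totals:
  C: 5
  H: 7
  F: 1
  O: 3
Molecular formula: C5H7FO3.
DoU = (2C + 2 + N − H − X) / 2 = (2·5 + 2 + 0 − 7 − 1) / 2 = 2.

2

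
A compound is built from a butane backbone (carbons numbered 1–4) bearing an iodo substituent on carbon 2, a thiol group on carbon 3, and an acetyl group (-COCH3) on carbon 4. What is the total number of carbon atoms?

6

Atom tally by fragment:
  CH3 → C:1 H:3
  CH(I) → C:1 H:1 I:1
  CH(SH) → C:1 H:2 S:1
  CH2COCH3 → C:3 H:5 O:1
Element totals:
  C: 6
  H: 11
  I: 1
  O: 1
  S: 1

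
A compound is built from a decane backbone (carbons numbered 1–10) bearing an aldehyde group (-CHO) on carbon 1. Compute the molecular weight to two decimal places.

Atom tally by fragment:
  OHCCH2 → C:2 H:3 O:1
  CH2 → C:1 H:2
  CH2 → C:1 H:2
  CH2 → C:1 H:2
  CH2 → C:1 H:2
  CH2 → C:1 H:2
  CH2 → C:1 H:2
  CH2 → C:1 H:2
  CH2 → C:1 H:2
  CH3 → C:1 H:3
Element totals:
  C: 11
  H: 22
  O: 1
Molecular formula: C11H22O.
  M = 11(12.011) + 22(1.008) + 15.999
    = 132.121 + 22.176 + 15.999 = 170.296

170.30 g/mol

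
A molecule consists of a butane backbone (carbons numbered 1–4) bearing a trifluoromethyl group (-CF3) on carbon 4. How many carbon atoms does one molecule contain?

Atom tally by fragment:
  CH3 → C:1 H:3
  CH2 → C:1 H:2
  CH2 → C:1 H:2
  CH2CF3 → C:2 H:2 F:3
Element totals:
  C: 5
  H: 9
  F: 3

5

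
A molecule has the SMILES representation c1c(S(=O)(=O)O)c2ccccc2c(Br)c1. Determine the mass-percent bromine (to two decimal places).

27.83%

Atom tally by fragment:
  naphthalene ring system core → C:10 H:8
  (− 2 ring H displaced by substituents)
  + SO3H → S:1 O:3 H:1
  + Br → Br:1
Element totals:
  C: 10
  H: 7
  Br: 1
  O: 3
  S: 1
Molecular formula: C10H7BrO3S.
Molar mass = 287.127 g/mol.
Mass from Br: 1 × 79.904 = 79.904 g/mol.
%Br = 79.904 / 287.127 × 100 = 27.83%.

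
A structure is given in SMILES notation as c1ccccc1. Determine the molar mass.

78.11 g/mol

Atom tally by fragment:
  benzene ring core → C:6 H:6
Element totals:
  C: 6
  H: 6
Molecular formula: C6H6.
  M = 6(12.011) + 6(1.008)
    = 72.066 + 6.048 = 78.114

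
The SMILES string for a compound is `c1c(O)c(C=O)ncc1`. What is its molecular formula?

C6H5NO2

Atom tally by fragment:
  pyridine ring core → C:5 H:5 N:1
  (− 2 ring H displaced by substituents)
  + OH → O:1 H:1
  + CHO → C:1 H:1 O:1
Element totals:
  C: 6
  H: 5
  N: 1
  O: 2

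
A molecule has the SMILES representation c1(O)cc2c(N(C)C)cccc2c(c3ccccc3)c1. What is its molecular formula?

C18H17NO

Atom tally by fragment:
  naphthalene ring system core → C:10 H:8
  (− 3 ring H displaced by substituents)
  + OH → O:1 H:1
  + N(CH3)2 → N:1 C:2 H:6
  + C6H5 → C:6 H:5
Element totals:
  C: 18
  H: 17
  N: 1
  O: 1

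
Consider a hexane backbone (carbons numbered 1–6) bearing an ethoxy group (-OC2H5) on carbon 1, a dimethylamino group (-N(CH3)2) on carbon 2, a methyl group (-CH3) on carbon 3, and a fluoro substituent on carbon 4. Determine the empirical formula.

C11H24FNO

Atom tally by fragment:
  C2H5OCH2 → C:3 H:7 O:1
  CH(N(CH3)2) → C:3 H:7 N:1
  CH(CH3) → C:2 H:4
  CH(F) → C:1 H:1 F:1
  CH2 → C:1 H:2
  CH3 → C:1 H:3
Element totals:
  C: 11
  H: 24
  F: 1
  N: 1
  O: 1
Molecular formula: C11H24FNO.
gcd of subscripts (11, 1, 24, 1, 1) = 1, so the empirical formula equals the molecular formula.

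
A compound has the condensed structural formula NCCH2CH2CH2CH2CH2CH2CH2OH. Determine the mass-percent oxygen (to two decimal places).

11.33%

Element totals:
  C: 8
  H: 15
  N: 1
  O: 1
Molecular formula: C8H15NO.
Molar mass = 141.214 g/mol.
Mass from O: 1 × 15.999 = 15.999 g/mol.
%O = 15.999 / 141.214 × 100 = 11.33%.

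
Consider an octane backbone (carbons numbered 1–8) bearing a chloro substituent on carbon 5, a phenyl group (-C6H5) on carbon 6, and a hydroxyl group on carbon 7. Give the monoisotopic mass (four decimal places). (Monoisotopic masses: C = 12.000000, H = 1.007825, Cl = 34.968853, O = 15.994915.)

240.1281

Atom tally by fragment:
  CH3 → C:1 H:3
  CH2 → C:1 H:2
  CH2 → C:1 H:2
  CH2 → C:1 H:2
  CH(Cl) → C:1 H:1 Cl:1
  CH(C6H5) → C:7 H:6
  CH(OH) → C:1 H:2 O:1
  CH3 → C:1 H:3
Element totals:
  C: 14
  H: 21
  Cl: 1
  O: 1
Molecular formula: C14H21ClO.
  M = 14(12.0) + 21(1.007825) + 34.968853 + 15.994915
    = 168.000000 + 21.164325 + 34.968853 + 15.994915 = 240.128093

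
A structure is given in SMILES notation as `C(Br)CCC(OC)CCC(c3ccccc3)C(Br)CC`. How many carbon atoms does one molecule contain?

17

Atom tally by fragment:
  BrCH2 → C:1 H:2 Br:1
  CH2 → C:1 H:2
  CH2 → C:1 H:2
  CH(OCH3) → C:2 H:4 O:1
  CH2 → C:1 H:2
  CH2 → C:1 H:2
  CH(C6H5) → C:7 H:6
  CH(Br) → C:1 H:1 Br:1
  CH2 → C:1 H:2
  CH3 → C:1 H:3
Element totals:
  C: 17
  H: 26
  Br: 2
  O: 1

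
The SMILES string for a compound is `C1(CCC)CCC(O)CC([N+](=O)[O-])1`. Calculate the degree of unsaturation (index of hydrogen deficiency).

2

Atom tally by fragment:
  cyclohexane ring core → C:6 H:12
  (− 3 ring H displaced by substituents)
  + CH2CH2CH3 → C:3 H:7
  + OH → O:1 H:1
  + NO2 → N:1 O:2
Element totals:
  C: 9
  H: 17
  N: 1
  O: 3
Molecular formula: C9H17NO3.
DoU = (2C + 2 + N − H − X) / 2 = (2·9 + 2 + 1 − 17 − 0) / 2 = 2.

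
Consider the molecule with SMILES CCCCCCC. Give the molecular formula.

C7H16

Atom tally by fragment:
  CH3 → C:1 H:3
  CH2 → C:1 H:2
  CH2 → C:1 H:2
  CH2 → C:1 H:2
  CH2 → C:1 H:2
  CH2 → C:1 H:2
  CH3 → C:1 H:3
Element totals:
  C: 7
  H: 16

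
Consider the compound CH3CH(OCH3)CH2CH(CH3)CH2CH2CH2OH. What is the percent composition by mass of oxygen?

19.97%

Element totals:
  C: 9
  H: 20
  O: 2
Molecular formula: C9H20O2.
Molar mass = 160.257 g/mol.
Mass from O: 2 × 15.999 = 31.998 g/mol.
%O = 31.998 / 160.257 × 100 = 19.97%.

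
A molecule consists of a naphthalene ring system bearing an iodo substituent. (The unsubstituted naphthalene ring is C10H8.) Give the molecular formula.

C10H7I

Atom tally by fragment:
  naphthalene ring system core → C:10 H:8
  (− 1 ring H displaced by substituents)
  + I → I:1
Element totals:
  C: 10
  H: 7
  I: 1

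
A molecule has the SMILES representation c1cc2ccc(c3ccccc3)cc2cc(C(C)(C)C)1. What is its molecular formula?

Atom tally by fragment:
  naphthalene ring system core → C:10 H:8
  (− 2 ring H displaced by substituents)
  + C6H5 → C:6 H:5
  + C(CH3)3 → C:4 H:9
Element totals:
  C: 20
  H: 20

C20H20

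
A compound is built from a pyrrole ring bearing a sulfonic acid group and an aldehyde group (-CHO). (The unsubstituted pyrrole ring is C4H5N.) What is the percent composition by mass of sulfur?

Atom tally by fragment:
  pyrrole ring core → C:4 H:5 N:1
  (− 2 ring H displaced by substituents)
  + SO3H → S:1 O:3 H:1
  + CHO → C:1 H:1 O:1
Element totals:
  C: 5
  H: 5
  N: 1
  O: 4
  S: 1
Molecular formula: C5H5NO4S.
Molar mass = 175.158 g/mol.
Mass from S: 1 × 32.06 = 32.060 g/mol.
%S = 32.060 / 175.158 × 100 = 18.30%.

18.30%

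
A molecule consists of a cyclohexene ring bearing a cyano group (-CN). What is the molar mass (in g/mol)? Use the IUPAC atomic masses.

107.16 g/mol

Atom tally by fragment:
  cyclohexene ring core → C:6 H:10
  (− 1 ring H displaced by substituents)
  + CN → C:1 N:1
Element totals:
  C: 7
  H: 9
  N: 1
Molecular formula: C7H9N.
  M = 7(12.011) + 9(1.008) + 14.007
    = 84.077 + 9.072 + 14.007 = 107.156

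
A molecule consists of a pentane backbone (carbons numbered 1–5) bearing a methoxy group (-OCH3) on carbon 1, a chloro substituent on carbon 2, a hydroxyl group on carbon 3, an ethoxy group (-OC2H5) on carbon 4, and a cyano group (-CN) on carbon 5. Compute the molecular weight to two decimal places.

Atom tally by fragment:
  CH3OCH2 → C:2 H:5 O:1
  CH(Cl) → C:1 H:1 Cl:1
  CH(OH) → C:1 H:2 O:1
  CH(OC2H5) → C:3 H:6 O:1
  CH2CN → C:2 H:2 N:1
Element totals:
  C: 9
  H: 16
  Cl: 1
  N: 1
  O: 3
Molecular formula: C9H16ClNO3.
  M = 9(12.011) + 16(1.008) + 35.45 + 14.007 + 3(15.999)
    = 108.099 + 16.128 + 35.450 + 14.007 + 47.997 = 221.681

221.68 g/mol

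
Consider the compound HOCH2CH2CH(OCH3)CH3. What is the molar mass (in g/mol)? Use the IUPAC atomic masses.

Element totals:
  C: 5
  H: 12
  O: 2
Molecular formula: C5H12O2.
  M = 5(12.011) + 12(1.008) + 2(15.999)
    = 60.055 + 12.096 + 31.998 = 104.149

104.15 g/mol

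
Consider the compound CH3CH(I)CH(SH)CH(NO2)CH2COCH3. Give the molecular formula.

C7H12INO3S

Atom tally by fragment:
  CH3 → C:1 H:3
  CH(I) → C:1 H:1 I:1
  CH(SH) → C:1 H:2 S:1
  CH(NO2) → C:1 H:1 N:1 O:2
  CH2COCH3 → C:3 H:5 O:1
Element totals:
  C: 7
  H: 12
  I: 1
  N: 1
  O: 3
  S: 1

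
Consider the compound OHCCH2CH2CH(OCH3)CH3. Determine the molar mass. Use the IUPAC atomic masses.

Atom tally by fragment:
  OHCCH2 → C:2 H:3 O:1
  CH2 → C:1 H:2
  CH(OCH3) → C:2 H:4 O:1
  CH3 → C:1 H:3
Element totals:
  C: 6
  H: 12
  O: 2
Molecular formula: C6H12O2.
  M = 6(12.011) + 12(1.008) + 2(15.999)
    = 72.066 + 12.096 + 31.998 = 116.160

116.16 g/mol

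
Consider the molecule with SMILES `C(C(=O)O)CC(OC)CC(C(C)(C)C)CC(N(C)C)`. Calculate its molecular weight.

273.42 g/mol

Atom tally by fragment:
  HOOCCH2 → C:2 H:3 O:2
  CH2 → C:1 H:2
  CH(OCH3) → C:2 H:4 O:1
  CH2 → C:1 H:2
  CH(C(CH3)3) → C:5 H:10
  CH2 → C:1 H:2
  CH2N(CH3)2 → C:3 H:8 N:1
Element totals:
  C: 15
  H: 31
  N: 1
  O: 3
Molecular formula: C15H31NO3.
  M = 15(12.011) + 31(1.008) + 14.007 + 3(15.999)
    = 180.165 + 31.248 + 14.007 + 47.997 = 273.417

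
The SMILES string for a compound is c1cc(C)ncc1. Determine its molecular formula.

C6H7N

Atom tally by fragment:
  pyridine ring core → C:5 H:5 N:1
  (− 1 ring H displaced by substituents)
  + CH3 → C:1 H:3
Element totals:
  C: 6
  H: 7
  N: 1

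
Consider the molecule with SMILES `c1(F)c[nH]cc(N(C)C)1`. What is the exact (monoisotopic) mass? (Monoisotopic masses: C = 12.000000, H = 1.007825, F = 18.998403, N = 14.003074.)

Atom tally by fragment:
  pyrrole ring core → C:4 H:5 N:1
  (− 2 ring H displaced by substituents)
  + F → F:1
  + N(CH3)2 → N:1 C:2 H:6
Element totals:
  C: 6
  H: 9
  F: 1
  N: 2
Molecular formula: C6H9FN2.
  M = 6(12.0) + 9(1.007825) + 18.998403 + 2(14.003074)
    = 72.000000 + 9.070425 + 18.998403 + 28.006148 = 128.074976

128.0750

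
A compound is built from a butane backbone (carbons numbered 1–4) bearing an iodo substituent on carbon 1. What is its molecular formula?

Atom tally by fragment:
  ICH2 → C:1 H:2 I:1
  CH2 → C:1 H:2
  CH2 → C:1 H:2
  CH3 → C:1 H:3
Element totals:
  C: 4
  H: 9
  I: 1

C4H9I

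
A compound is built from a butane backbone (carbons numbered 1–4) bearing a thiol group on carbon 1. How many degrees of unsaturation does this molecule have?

0

Atom tally by fragment:
  HSCH2 → C:1 H:3 S:1
  CH2 → C:1 H:2
  CH2 → C:1 H:2
  CH3 → C:1 H:3
Element totals:
  C: 4
  H: 10
  S: 1
Molecular formula: C4H10S.
DoU = (2C + 2 + N − H − X) / 2 = (2·4 + 2 + 0 − 10 − 0) / 2 = 0.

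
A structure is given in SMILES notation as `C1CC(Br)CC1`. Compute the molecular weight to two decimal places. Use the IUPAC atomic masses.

Atom tally by fragment:
  cyclopentane ring core → C:5 H:10
  (− 1 ring H displaced by substituents)
  + Br → Br:1
Element totals:
  C: 5
  H: 9
  Br: 1
Molecular formula: C5H9Br.
  M = 5(12.011) + 9(1.008) + 79.904
    = 60.055 + 9.072 + 79.904 = 149.031

149.03 g/mol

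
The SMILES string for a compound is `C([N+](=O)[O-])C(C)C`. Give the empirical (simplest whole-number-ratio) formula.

C4H9NO2

Atom tally by fragment:
  O2NCH2 → C:1 H:2 N:1 O:2
  CH(CH3) → C:2 H:4
  CH3 → C:1 H:3
Element totals:
  C: 4
  H: 9
  N: 1
  O: 2
Molecular formula: C4H9NO2.
gcd of subscripts (4, 9, 1, 2) = 1, so the empirical formula equals the molecular formula.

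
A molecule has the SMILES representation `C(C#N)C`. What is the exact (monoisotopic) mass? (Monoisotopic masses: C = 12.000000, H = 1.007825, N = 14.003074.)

55.0422

Atom tally by fragment:
  NCCH2 → C:2 H:2 N:1
  CH3 → C:1 H:3
Element totals:
  C: 3
  H: 5
  N: 1
Molecular formula: C3H5N.
  M = 3(12.0) + 5(1.007825) + 14.003074
    = 36.000000 + 5.039125 + 14.003074 = 55.042199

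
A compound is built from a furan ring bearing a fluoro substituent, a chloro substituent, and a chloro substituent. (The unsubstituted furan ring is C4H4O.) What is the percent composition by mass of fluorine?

Atom tally by fragment:
  furan ring core → C:4 H:4 O:1
  (− 3 ring H displaced by substituents)
  + F → F:1
  + Cl → Cl:1
  + Cl → Cl:1
Element totals:
  C: 4
  H: 1
  Cl: 2
  F: 1
  O: 1
Molecular formula: C4HCl2FO.
Molar mass = 154.949 g/mol.
Mass from F: 1 × 18.998 = 18.998 g/mol.
%F = 18.998 / 154.949 × 100 = 12.26%.

12.26%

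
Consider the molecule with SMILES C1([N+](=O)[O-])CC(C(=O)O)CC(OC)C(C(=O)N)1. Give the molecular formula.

C9H14N2O6

Atom tally by fragment:
  cyclohexane ring core → C:6 H:12
  (− 4 ring H displaced by substituents)
  + NO2 → N:1 O:2
  + COOH → C:1 H:1 O:2
  + OCH3 → C:1 H:3 O:1
  + CONH2 → C:1 H:2 O:1 N:1
Element totals:
  C: 9
  H: 14
  N: 2
  O: 6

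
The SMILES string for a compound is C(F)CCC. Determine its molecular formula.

C4H9F

Atom tally by fragment:
  FCH2 → C:1 H:2 F:1
  CH2 → C:1 H:2
  CH2 → C:1 H:2
  CH3 → C:1 H:3
Element totals:
  C: 4
  H: 9
  F: 1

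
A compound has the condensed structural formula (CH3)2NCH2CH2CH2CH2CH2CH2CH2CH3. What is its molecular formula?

C10H23N

Element totals:
  C: 10
  H: 23
  N: 1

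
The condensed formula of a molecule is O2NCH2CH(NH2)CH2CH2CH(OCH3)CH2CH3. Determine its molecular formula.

Atom tally by fragment:
  O2NCH2 → C:1 H:2 N:1 O:2
  CH(NH2) → C:1 H:3 N:1
  CH2 → C:1 H:2
  CH2 → C:1 H:2
  CH(OCH3) → C:2 H:4 O:1
  CH2 → C:1 H:2
  CH3 → C:1 H:3
Element totals:
  C: 8
  H: 18
  N: 2
  O: 3

C8H18N2O3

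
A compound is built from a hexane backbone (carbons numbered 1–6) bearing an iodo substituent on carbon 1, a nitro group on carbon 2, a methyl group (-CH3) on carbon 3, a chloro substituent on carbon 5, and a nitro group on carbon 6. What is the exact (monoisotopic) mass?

349.9530

Atom tally by fragment:
  ICH2 → C:1 H:2 I:1
  CH(NO2) → C:1 H:1 N:1 O:2
  CH(CH3) → C:2 H:4
  CH2 → C:1 H:2
  CH(Cl) → C:1 H:1 Cl:1
  CH2NO2 → C:1 H:2 N:1 O:2
Element totals:
  C: 7
  H: 12
  Cl: 1
  I: 1
  N: 2
  O: 4
Molecular formula: C7H12ClIN2O4.
  M = 7(12.0) + 12(1.007825) + 34.968853 + 126.904472 + 2(14.003074) + 4(15.994915)
    = 84.000000 + 12.093900 + 34.968853 + 126.904472 + 28.006148 + 63.979660 = 349.953033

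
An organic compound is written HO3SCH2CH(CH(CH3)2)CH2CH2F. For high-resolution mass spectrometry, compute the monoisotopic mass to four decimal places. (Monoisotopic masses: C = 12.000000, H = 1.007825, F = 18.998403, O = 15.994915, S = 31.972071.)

Atom tally by fragment:
  HO3SCH2 → C:1 H:3 S:1 O:3
  CH(CH(CH3)2) → C:4 H:8
  CH2 → C:1 H:2
  CH2F → C:1 H:2 F:1
Element totals:
  C: 7
  H: 15
  F: 1
  O: 3
  S: 1
Molecular formula: C7H15FO3S.
  M = 7(12.0) + 15(1.007825) + 18.998403 + 3(15.994915) + 31.972071
    = 84.000000 + 15.117375 + 18.998403 + 47.984745 + 31.972071 = 198.072594

198.0726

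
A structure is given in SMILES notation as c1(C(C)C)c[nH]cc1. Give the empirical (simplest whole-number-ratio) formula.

Atom tally by fragment:
  pyrrole ring core → C:4 H:5 N:1
  (− 1 ring H displaced by substituents)
  + CH(CH3)2 → C:3 H:7
Element totals:
  C: 7
  H: 11
  N: 1
Molecular formula: C7H11N.
gcd of subscripts (7, 11, 1) = 1, so the empirical formula equals the molecular formula.

C7H11N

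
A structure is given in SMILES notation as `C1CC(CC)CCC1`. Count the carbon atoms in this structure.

8

Atom tally by fragment:
  cyclohexane ring core → C:6 H:12
  (− 1 ring H displaced by substituents)
  + C2H5 → C:2 H:5
Element totals:
  C: 8
  H: 16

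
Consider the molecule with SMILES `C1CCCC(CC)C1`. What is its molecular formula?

C8H16

Atom tally by fragment:
  cyclohexane ring core → C:6 H:12
  (− 1 ring H displaced by substituents)
  + C2H5 → C:2 H:5
Element totals:
  C: 8
  H: 16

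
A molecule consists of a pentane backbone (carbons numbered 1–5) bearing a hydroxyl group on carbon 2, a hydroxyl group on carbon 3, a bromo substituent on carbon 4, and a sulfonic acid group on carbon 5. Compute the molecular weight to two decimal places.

263.10 g/mol

Atom tally by fragment:
  CH3 → C:1 H:3
  CH(OH) → C:1 H:2 O:1
  CH(OH) → C:1 H:2 O:1
  CH(Br) → C:1 H:1 Br:1
  CH2SO3H → C:1 H:3 S:1 O:3
Element totals:
  C: 5
  H: 11
  Br: 1
  O: 5
  S: 1
Molecular formula: C5H11BrO5S.
  M = 5(12.011) + 11(1.008) + 79.904 + 5(15.999) + 32.06
    = 60.055 + 11.088 + 79.904 + 79.995 + 32.060 = 263.102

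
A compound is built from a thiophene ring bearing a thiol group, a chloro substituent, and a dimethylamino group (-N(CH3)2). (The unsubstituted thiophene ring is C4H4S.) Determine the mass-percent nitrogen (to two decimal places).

7.23%

Atom tally by fragment:
  thiophene ring core → C:4 H:4 S:1
  (− 3 ring H displaced by substituents)
  + SH → S:1 H:1
  + Cl → Cl:1
  + N(CH3)2 → N:1 C:2 H:6
Element totals:
  C: 6
  H: 8
  Cl: 1
  N: 1
  S: 2
Molecular formula: C6H8ClNS2.
Molar mass = 193.707 g/mol.
Mass from N: 1 × 14.007 = 14.007 g/mol.
%N = 14.007 / 193.707 × 100 = 7.23%.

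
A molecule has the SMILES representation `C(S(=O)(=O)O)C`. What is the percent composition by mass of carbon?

21.81%

Atom tally by fragment:
  HO3SCH2 → C:1 H:3 S:1 O:3
  CH3 → C:1 H:3
Element totals:
  C: 2
  H: 6
  O: 3
  S: 1
Molecular formula: C2H6O3S.
Molar mass = 110.127 g/mol.
Mass from C: 2 × 12.011 = 24.022 g/mol.
%C = 24.022 / 110.127 × 100 = 21.81%.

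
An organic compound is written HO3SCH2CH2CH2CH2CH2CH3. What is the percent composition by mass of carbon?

43.35%

Element totals:
  C: 6
  H: 14
  O: 3
  S: 1
Molecular formula: C6H14O3S.
Molar mass = 166.235 g/mol.
Mass from C: 6 × 12.011 = 72.066 g/mol.
%C = 72.066 / 166.235 × 100 = 43.35%.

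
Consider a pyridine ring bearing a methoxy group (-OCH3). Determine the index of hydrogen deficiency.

Atom tally by fragment:
  pyridine ring core → C:5 H:5 N:1
  (− 1 ring H displaced by substituents)
  + OCH3 → C:1 H:3 O:1
Element totals:
  C: 6
  H: 7
  N: 1
  O: 1
Molecular formula: C6H7NO.
DoU = (2C + 2 + N − H − X) / 2 = (2·6 + 2 + 1 − 7 − 0) / 2 = 4.

4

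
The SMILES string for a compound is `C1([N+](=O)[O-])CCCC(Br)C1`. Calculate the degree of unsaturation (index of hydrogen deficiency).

Atom tally by fragment:
  cyclohexane ring core → C:6 H:12
  (− 2 ring H displaced by substituents)
  + NO2 → N:1 O:2
  + Br → Br:1
Element totals:
  C: 6
  H: 10
  Br: 1
  N: 1
  O: 2
Molecular formula: C6H10BrNO2.
DoU = (2C + 2 + N − H − X) / 2 = (2·6 + 2 + 1 − 10 − 1) / 2 = 2.

2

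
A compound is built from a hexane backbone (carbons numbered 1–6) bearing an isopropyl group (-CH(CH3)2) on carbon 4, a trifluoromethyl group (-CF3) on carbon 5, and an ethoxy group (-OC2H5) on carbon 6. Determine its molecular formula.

Atom tally by fragment:
  CH3 → C:1 H:3
  CH2 → C:1 H:2
  CH2 → C:1 H:2
  CH(CH(CH3)2) → C:4 H:8
  CH(CF3) → C:2 H:1 F:3
  CH2OC2H5 → C:3 H:7 O:1
Element totals:
  C: 12
  H: 23
  F: 3
  O: 1

C12H23F3O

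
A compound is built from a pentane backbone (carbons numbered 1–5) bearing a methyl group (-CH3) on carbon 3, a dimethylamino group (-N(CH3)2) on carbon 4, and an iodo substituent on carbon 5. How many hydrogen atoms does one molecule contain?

18

Atom tally by fragment:
  CH3 → C:1 H:3
  CH2 → C:1 H:2
  CH(CH3) → C:2 H:4
  CH(N(CH3)2) → C:3 H:7 N:1
  CH2I → C:1 H:2 I:1
Element totals:
  C: 8
  H: 18
  I: 1
  N: 1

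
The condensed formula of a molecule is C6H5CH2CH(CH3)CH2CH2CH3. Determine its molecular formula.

C12H18

Atom tally by fragment:
  C6H5CH2 → C:7 H:7
  CH(CH3) → C:2 H:4
  CH2 → C:1 H:2
  CH2 → C:1 H:2
  CH3 → C:1 H:3
Element totals:
  C: 12
  H: 18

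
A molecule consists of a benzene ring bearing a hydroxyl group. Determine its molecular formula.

Atom tally by fragment:
  benzene ring core → C:6 H:6
  (− 1 ring H displaced by substituents)
  + OH → O:1 H:1
Element totals:
  C: 6
  H: 6
  O: 1

C6H6O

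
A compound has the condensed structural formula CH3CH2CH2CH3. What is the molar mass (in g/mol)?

58.12 g/mol

Atom tally by fragment:
  CH3 → C:1 H:3
  CH2 → C:1 H:2
  CH2 → C:1 H:2
  CH3 → C:1 H:3
Element totals:
  C: 4
  H: 10
Molecular formula: C4H10.
  M = 4(12.011) + 10(1.008)
    = 48.044 + 10.080 = 58.124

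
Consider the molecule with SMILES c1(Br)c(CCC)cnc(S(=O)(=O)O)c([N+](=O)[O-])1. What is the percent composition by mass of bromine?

24.58%

Atom tally by fragment:
  pyridine ring core → C:5 H:5 N:1
  (− 4 ring H displaced by substituents)
  + Br → Br:1
  + CH2CH2CH3 → C:3 H:7
  + SO3H → S:1 O:3 H:1
  + NO2 → N:1 O:2
Element totals:
  C: 8
  H: 9
  Br: 1
  N: 2
  O: 5
  S: 1
Molecular formula: C8H9BrN2O5S.
Molar mass = 325.133 g/mol.
Mass from Br: 1 × 79.904 = 79.904 g/mol.
%Br = 79.904 / 325.133 × 100 = 24.58%.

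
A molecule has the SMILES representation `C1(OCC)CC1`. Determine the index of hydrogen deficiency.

Atom tally by fragment:
  cyclopropane ring core → C:3 H:6
  (− 1 ring H displaced by substituents)
  + OC2H5 → C:2 H:5 O:1
Element totals:
  C: 5
  H: 10
  O: 1
Molecular formula: C5H10O.
DoU = (2C + 2 + N − H − X) / 2 = (2·5 + 2 + 0 − 10 − 0) / 2 = 1.

1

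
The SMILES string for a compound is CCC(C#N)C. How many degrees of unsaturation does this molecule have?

Atom tally by fragment:
  CH3 → C:1 H:3
  CH2 → C:1 H:2
  CH(CN) → C:2 H:1 N:1
  CH3 → C:1 H:3
Element totals:
  C: 5
  H: 9
  N: 1
Molecular formula: C5H9N.
DoU = (2C + 2 + N − H − X) / 2 = (2·5 + 2 + 1 − 9 − 0) / 2 = 2.

2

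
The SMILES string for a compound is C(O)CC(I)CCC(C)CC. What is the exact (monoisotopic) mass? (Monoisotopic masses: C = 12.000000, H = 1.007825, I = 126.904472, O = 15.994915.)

270.0481

Atom tally by fragment:
  HOCH2 → C:1 H:3 O:1
  CH2 → C:1 H:2
  CH(I) → C:1 H:1 I:1
  CH2 → C:1 H:2
  CH2 → C:1 H:2
  CH(CH3) → C:2 H:4
  CH2 → C:1 H:2
  CH3 → C:1 H:3
Element totals:
  C: 9
  H: 19
  I: 1
  O: 1
Molecular formula: C9H19IO.
  M = 9(12.0) + 19(1.007825) + 126.904472 + 15.994915
    = 108.000000 + 19.148675 + 126.904472 + 15.994915 = 270.048062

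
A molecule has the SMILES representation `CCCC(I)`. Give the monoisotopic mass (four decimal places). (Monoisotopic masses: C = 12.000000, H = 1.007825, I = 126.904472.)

183.9749

Atom tally by fragment:
  CH3 → C:1 H:3
  CH2 → C:1 H:2
  CH2 → C:1 H:2
  CH2I → C:1 H:2 I:1
Element totals:
  C: 4
  H: 9
  I: 1
Molecular formula: C4H9I.
  M = 4(12.0) + 9(1.007825) + 126.904472
    = 48.000000 + 9.070425 + 126.904472 = 183.974897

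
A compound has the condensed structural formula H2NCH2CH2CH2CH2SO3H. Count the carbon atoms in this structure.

4

Element totals:
  C: 4
  H: 11
  N: 1
  O: 3
  S: 1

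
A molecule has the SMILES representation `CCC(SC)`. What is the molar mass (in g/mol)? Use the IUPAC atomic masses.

Atom tally by fragment:
  CH3 → C:1 H:3
  CH2 → C:1 H:2
  CH2SCH3 → C:2 H:5 S:1
Element totals:
  C: 4
  H: 10
  S: 1
Molecular formula: C4H10S.
  M = 4(12.011) + 10(1.008) + 32.06
    = 48.044 + 10.080 + 32.060 = 90.184

90.18 g/mol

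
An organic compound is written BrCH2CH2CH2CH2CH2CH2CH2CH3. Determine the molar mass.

Atom tally by fragment:
  BrCH2 → C:1 H:2 Br:1
  CH2 → C:1 H:2
  CH2 → C:1 H:2
  CH2 → C:1 H:2
  CH2 → C:1 H:2
  CH2 → C:1 H:2
  CH2 → C:1 H:2
  CH3 → C:1 H:3
Element totals:
  C: 8
  H: 17
  Br: 1
Molecular formula: C8H17Br.
  M = 8(12.011) + 17(1.008) + 79.904
    = 96.088 + 17.136 + 79.904 = 193.128

193.13 g/mol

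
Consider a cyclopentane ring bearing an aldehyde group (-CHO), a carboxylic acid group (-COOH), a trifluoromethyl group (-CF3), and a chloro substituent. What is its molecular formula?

Atom tally by fragment:
  cyclopentane ring core → C:5 H:10
  (− 4 ring H displaced by substituents)
  + CHO → C:1 H:1 O:1
  + COOH → C:1 H:1 O:2
  + CF3 → C:1 F:3
  + Cl → Cl:1
Element totals:
  C: 8
  H: 8
  Cl: 1
  F: 3
  O: 3

C8H8ClF3O3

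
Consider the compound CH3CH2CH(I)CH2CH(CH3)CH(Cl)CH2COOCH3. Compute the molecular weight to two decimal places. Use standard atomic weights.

Element totals:
  C: 10
  H: 18
  Cl: 1
  I: 1
  O: 2
Molecular formula: C10H18ClIO2.
  M = 10(12.011) + 18(1.008) + 35.45 + 126.904 + 2(15.999)
    = 120.110 + 18.144 + 35.450 + 126.904 + 31.998 = 332.606

332.61 g/mol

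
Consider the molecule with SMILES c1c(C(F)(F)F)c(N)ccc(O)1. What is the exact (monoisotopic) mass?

177.0401

Atom tally by fragment:
  benzene ring core → C:6 H:6
  (− 3 ring H displaced by substituents)
  + CF3 → C:1 F:3
  + NH2 → N:1 H:2
  + OH → O:1 H:1
Element totals:
  C: 7
  H: 6
  F: 3
  N: 1
  O: 1
Molecular formula: C7H6F3NO.
  M = 7(12.0) + 6(1.007825) + 3(18.998403) + 14.003074 + 15.994915
    = 84.000000 + 6.046950 + 56.995209 + 14.003074 + 15.994915 = 177.040148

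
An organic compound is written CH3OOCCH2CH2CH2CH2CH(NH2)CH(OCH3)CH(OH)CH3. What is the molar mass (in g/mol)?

Atom tally by fragment:
  CH3OOCCH2 → C:3 H:5 O:2
  CH2 → C:1 H:2
  CH2 → C:1 H:2
  CH2 → C:1 H:2
  CH(NH2) → C:1 H:3 N:1
  CH(OCH3) → C:2 H:4 O:1
  CH(OH) → C:1 H:2 O:1
  CH3 → C:1 H:3
Element totals:
  C: 11
  H: 23
  N: 1
  O: 4
Molecular formula: C11H23NO4.
  M = 11(12.011) + 23(1.008) + 14.007 + 4(15.999)
    = 132.121 + 23.184 + 14.007 + 63.996 = 233.308

233.31 g/mol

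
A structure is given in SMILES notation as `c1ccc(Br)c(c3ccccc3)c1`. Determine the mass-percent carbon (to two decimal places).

61.83%

Atom tally by fragment:
  benzene ring core → C:6 H:6
  (− 2 ring H displaced by substituents)
  + Br → Br:1
  + C6H5 → C:6 H:5
Element totals:
  C: 12
  H: 9
  Br: 1
Molecular formula: C12H9Br.
Molar mass = 233.108 g/mol.
Mass from C: 12 × 12.011 = 144.132 g/mol.
%C = 144.132 / 233.108 × 100 = 61.83%.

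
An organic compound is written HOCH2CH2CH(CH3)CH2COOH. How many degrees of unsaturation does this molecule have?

1

Element totals:
  C: 6
  H: 12
  O: 3
Molecular formula: C6H12O3.
DoU = (2C + 2 + N − H − X) / 2 = (2·6 + 2 + 0 − 12 − 0) / 2 = 1.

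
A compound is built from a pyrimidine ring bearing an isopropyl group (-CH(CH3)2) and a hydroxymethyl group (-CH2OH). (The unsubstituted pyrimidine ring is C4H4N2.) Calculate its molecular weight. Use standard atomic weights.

152.20 g/mol

Atom tally by fragment:
  pyrimidine ring core → C:4 H:4 N:2
  (− 2 ring H displaced by substituents)
  + CH(CH3)2 → C:3 H:7
  + CH2OH → C:1 H:3 O:1
Element totals:
  C: 8
  H: 12
  N: 2
  O: 1
Molecular formula: C8H12N2O.
  M = 8(12.011) + 12(1.008) + 2(14.007) + 15.999
    = 96.088 + 12.096 + 28.014 + 15.999 = 152.197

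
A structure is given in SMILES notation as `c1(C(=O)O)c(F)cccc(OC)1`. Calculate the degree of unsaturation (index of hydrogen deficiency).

Atom tally by fragment:
  benzene ring core → C:6 H:6
  (− 3 ring H displaced by substituents)
  + COOH → C:1 H:1 O:2
  + F → F:1
  + OCH3 → C:1 H:3 O:1
Element totals:
  C: 8
  H: 7
  F: 1
  O: 3
Molecular formula: C8H7FO3.
DoU = (2C + 2 + N − H − X) / 2 = (2·8 + 2 + 0 − 7 − 1) / 2 = 5.

5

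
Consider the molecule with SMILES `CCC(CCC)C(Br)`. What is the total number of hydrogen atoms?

15

Atom tally by fragment:
  CH3 → C:1 H:3
  CH2 → C:1 H:2
  CH(CH2CH2CH3) → C:4 H:8
  CH2Br → C:1 H:2 Br:1
Element totals:
  C: 7
  H: 15
  Br: 1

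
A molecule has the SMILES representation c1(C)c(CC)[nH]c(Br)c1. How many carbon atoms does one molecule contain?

Atom tally by fragment:
  pyrrole ring core → C:4 H:5 N:1
  (− 3 ring H displaced by substituents)
  + CH3 → C:1 H:3
  + C2H5 → C:2 H:5
  + Br → Br:1
Element totals:
  C: 7
  H: 10
  Br: 1
  N: 1

7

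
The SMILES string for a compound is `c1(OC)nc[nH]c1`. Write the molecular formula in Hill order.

C4H6N2O

Atom tally by fragment:
  imidazole ring core → C:3 H:4 N:2
  (− 1 ring H displaced by substituents)
  + OCH3 → C:1 H:3 O:1
Element totals:
  C: 4
  H: 6
  N: 2
  O: 1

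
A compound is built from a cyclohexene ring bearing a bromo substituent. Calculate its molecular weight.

Atom tally by fragment:
  cyclohexene ring core → C:6 H:10
  (− 1 ring H displaced by substituents)
  + Br → Br:1
Element totals:
  C: 6
  H: 9
  Br: 1
Molecular formula: C6H9Br.
  M = 6(12.011) + 9(1.008) + 79.904
    = 72.066 + 9.072 + 79.904 = 161.042

161.04 g/mol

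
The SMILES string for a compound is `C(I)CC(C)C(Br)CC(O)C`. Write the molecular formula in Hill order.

Atom tally by fragment:
  ICH2 → C:1 H:2 I:1
  CH2 → C:1 H:2
  CH(CH3) → C:2 H:4
  CH(Br) → C:1 H:1 Br:1
  CH2 → C:1 H:2
  CH(OH) → C:1 H:2 O:1
  CH3 → C:1 H:3
Element totals:
  C: 8
  H: 16
  Br: 1
  I: 1
  O: 1

C8H16BrIO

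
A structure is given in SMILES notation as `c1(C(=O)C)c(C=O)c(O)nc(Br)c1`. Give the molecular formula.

C8H6BrNO3

Atom tally by fragment:
  pyridine ring core → C:5 H:5 N:1
  (− 4 ring H displaced by substituents)
  + COCH3 → C:2 H:3 O:1
  + CHO → C:1 H:1 O:1
  + OH → O:1 H:1
  + Br → Br:1
Element totals:
  C: 8
  H: 6
  Br: 1
  N: 1
  O: 3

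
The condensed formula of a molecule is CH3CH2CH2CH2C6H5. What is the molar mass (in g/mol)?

134.22 g/mol

Element totals:
  C: 10
  H: 14
Molecular formula: C10H14.
  M = 10(12.011) + 14(1.008)
    = 120.110 + 14.112 = 134.222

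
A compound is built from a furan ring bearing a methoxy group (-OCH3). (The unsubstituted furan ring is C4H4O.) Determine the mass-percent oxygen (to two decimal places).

Atom tally by fragment:
  furan ring core → C:4 H:4 O:1
  (− 1 ring H displaced by substituents)
  + OCH3 → C:1 H:3 O:1
Element totals:
  C: 5
  H: 6
  O: 2
Molecular formula: C5H6O2.
Molar mass = 98.101 g/mol.
Mass from O: 2 × 15.999 = 31.998 g/mol.
%O = 31.998 / 98.101 × 100 = 32.62%.

32.62%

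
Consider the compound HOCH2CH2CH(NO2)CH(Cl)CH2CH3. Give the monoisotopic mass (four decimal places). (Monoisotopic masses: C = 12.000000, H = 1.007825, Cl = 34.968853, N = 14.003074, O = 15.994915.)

181.0506

Atom tally by fragment:
  HOCH2CH2 → C:2 H:5 O:1
  CH(NO2) → C:1 H:1 N:1 O:2
  CH(Cl) → C:1 H:1 Cl:1
  CH2 → C:1 H:2
  CH3 → C:1 H:3
Element totals:
  C: 6
  H: 12
  Cl: 1
  N: 1
  O: 3
Molecular formula: C6H12ClNO3.
  M = 6(12.0) + 12(1.007825) + 34.968853 + 14.003074 + 3(15.994915)
    = 72.000000 + 12.093900 + 34.968853 + 14.003074 + 47.984745 = 181.050572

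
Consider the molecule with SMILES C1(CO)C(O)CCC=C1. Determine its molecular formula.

C7H12O2

Atom tally by fragment:
  cyclohexene ring core → C:6 H:10
  (− 2 ring H displaced by substituents)
  + CH2OH → C:1 H:3 O:1
  + OH → O:1 H:1
Element totals:
  C: 7
  H: 12
  O: 2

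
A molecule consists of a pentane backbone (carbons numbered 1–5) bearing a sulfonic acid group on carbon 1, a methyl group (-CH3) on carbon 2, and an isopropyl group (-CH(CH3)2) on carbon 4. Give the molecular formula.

C9H20O3S

Atom tally by fragment:
  HO3SCH2 → C:1 H:3 S:1 O:3
  CH(CH3) → C:2 H:4
  CH2 → C:1 H:2
  CH(CH(CH3)2) → C:4 H:8
  CH3 → C:1 H:3
Element totals:
  C: 9
  H: 20
  O: 3
  S: 1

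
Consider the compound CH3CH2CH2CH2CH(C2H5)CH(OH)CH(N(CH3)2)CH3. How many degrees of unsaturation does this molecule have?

0

Atom tally by fragment:
  CH3 → C:1 H:3
  CH2 → C:1 H:2
  CH2 → C:1 H:2
  CH2 → C:1 H:2
  CH(C2H5) → C:3 H:6
  CH(OH) → C:1 H:2 O:1
  CH(N(CH3)2) → C:3 H:7 N:1
  CH3 → C:1 H:3
Element totals:
  C: 12
  H: 27
  N: 1
  O: 1
Molecular formula: C12H27NO.
DoU = (2C + 2 + N − H − X) / 2 = (2·12 + 2 + 1 − 27 − 0) / 2 = 0.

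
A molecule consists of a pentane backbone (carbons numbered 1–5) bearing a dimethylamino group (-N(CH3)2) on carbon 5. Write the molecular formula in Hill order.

Atom tally by fragment:
  CH3 → C:1 H:3
  CH2 → C:1 H:2
  CH2 → C:1 H:2
  CH2 → C:1 H:2
  CH2N(CH3)2 → C:3 H:8 N:1
Element totals:
  C: 7
  H: 17
  N: 1

C7H17N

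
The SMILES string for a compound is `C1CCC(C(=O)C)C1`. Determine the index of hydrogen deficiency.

Atom tally by fragment:
  cyclopentane ring core → C:5 H:10
  (− 1 ring H displaced by substituents)
  + COCH3 → C:2 H:3 O:1
Element totals:
  C: 7
  H: 12
  O: 1
Molecular formula: C7H12O.
DoU = (2C + 2 + N − H − X) / 2 = (2·7 + 2 + 0 − 12 − 0) / 2 = 2.

2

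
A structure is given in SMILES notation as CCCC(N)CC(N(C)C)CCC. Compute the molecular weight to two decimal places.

Atom tally by fragment:
  CH3 → C:1 H:3
  CH2 → C:1 H:2
  CH2 → C:1 H:2
  CH(NH2) → C:1 H:3 N:1
  CH2 → C:1 H:2
  CH(N(CH3)2) → C:3 H:7 N:1
  CH2 → C:1 H:2
  CH2 → C:1 H:2
  CH3 → C:1 H:3
Element totals:
  C: 11
  H: 26
  N: 2
Molecular formula: C11H26N2.
  M = 11(12.011) + 26(1.008) + 2(14.007)
    = 132.121 + 26.208 + 28.014 = 186.343

186.34 g/mol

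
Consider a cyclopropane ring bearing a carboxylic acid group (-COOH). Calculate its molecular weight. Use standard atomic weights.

Atom tally by fragment:
  cyclopropane ring core → C:3 H:6
  (− 1 ring H displaced by substituents)
  + COOH → C:1 H:1 O:2
Element totals:
  C: 4
  H: 6
  O: 2
Molecular formula: C4H6O2.
  M = 4(12.011) + 6(1.008) + 2(15.999)
    = 48.044 + 6.048 + 31.998 = 86.090

86.09 g/mol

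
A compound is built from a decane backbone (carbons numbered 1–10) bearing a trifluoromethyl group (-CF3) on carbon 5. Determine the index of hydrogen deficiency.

0

Atom tally by fragment:
  CH3 → C:1 H:3
  CH2 → C:1 H:2
  CH2 → C:1 H:2
  CH2 → C:1 H:2
  CH(CF3) → C:2 H:1 F:3
  CH2 → C:1 H:2
  CH2 → C:1 H:2
  CH2 → C:1 H:2
  CH2 → C:1 H:2
  CH3 → C:1 H:3
Element totals:
  C: 11
  H: 21
  F: 3
Molecular formula: C11H21F3.
DoU = (2C + 2 + N − H − X) / 2 = (2·11 + 2 + 0 − 21 − 3) / 2 = 0.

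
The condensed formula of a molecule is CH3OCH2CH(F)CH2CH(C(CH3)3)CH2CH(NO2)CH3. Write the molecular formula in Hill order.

Atom tally by fragment:
  CH3OCH2 → C:2 H:5 O:1
  CH(F) → C:1 H:1 F:1
  CH2 → C:1 H:2
  CH(C(CH3)3) → C:5 H:10
  CH2 → C:1 H:2
  CH(NO2) → C:1 H:1 N:1 O:2
  CH3 → C:1 H:3
Element totals:
  C: 12
  H: 24
  F: 1
  N: 1
  O: 3

C12H24FNO3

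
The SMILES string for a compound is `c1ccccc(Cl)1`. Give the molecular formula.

Atom tally by fragment:
  benzene ring core → C:6 H:6
  (− 1 ring H displaced by substituents)
  + Cl → Cl:1
Element totals:
  C: 6
  H: 5
  Cl: 1

C6H5Cl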